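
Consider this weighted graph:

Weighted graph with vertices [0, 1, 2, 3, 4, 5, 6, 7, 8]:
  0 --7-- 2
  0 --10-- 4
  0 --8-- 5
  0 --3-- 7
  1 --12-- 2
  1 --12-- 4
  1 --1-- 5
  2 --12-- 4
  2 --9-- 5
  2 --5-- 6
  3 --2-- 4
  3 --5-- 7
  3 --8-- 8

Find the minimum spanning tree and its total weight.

Applying Kruskal's algorithm (sort edges by weight, add if no cycle):
  Add (1,5) w=1
  Add (3,4) w=2
  Add (0,7) w=3
  Add (2,6) w=5
  Add (3,7) w=5
  Add (0,2) w=7
  Add (0,5) w=8
  Add (3,8) w=8
  Skip (2,5) w=9 (creates cycle)
  Skip (0,4) w=10 (creates cycle)
  Skip (1,4) w=12 (creates cycle)
  Skip (1,2) w=12 (creates cycle)
  Skip (2,4) w=12 (creates cycle)
MST weight = 39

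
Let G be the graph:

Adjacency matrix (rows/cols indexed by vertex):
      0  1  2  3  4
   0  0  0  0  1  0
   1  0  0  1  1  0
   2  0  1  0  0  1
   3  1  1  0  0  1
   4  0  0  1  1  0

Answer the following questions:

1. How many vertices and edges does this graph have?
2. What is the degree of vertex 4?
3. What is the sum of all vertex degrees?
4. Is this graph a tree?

Count: 5 vertices, 5 edges.
Vertex 4 has neighbors [2, 3], degree = 2.
Handshaking lemma: 2 * 5 = 10.
A tree on 5 vertices has 4 edges. This graph has 5 edges (1 extra). Not a tree.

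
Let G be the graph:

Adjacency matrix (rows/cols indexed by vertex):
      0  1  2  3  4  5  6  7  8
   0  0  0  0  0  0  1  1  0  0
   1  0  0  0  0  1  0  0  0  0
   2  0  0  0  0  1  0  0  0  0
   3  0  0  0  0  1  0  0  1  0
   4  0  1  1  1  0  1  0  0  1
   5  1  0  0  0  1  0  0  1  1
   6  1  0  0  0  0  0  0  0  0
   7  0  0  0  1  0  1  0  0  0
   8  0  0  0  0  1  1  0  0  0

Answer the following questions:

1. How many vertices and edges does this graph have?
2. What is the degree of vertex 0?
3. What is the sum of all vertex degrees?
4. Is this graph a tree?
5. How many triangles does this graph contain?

Count: 9 vertices, 10 edges.
Vertex 0 has neighbors [5, 6], degree = 2.
Handshaking lemma: 2 * 10 = 20.
A tree on 9 vertices has 8 edges. This graph has 10 edges (2 extra). Not a tree.
Number of triangles = 1.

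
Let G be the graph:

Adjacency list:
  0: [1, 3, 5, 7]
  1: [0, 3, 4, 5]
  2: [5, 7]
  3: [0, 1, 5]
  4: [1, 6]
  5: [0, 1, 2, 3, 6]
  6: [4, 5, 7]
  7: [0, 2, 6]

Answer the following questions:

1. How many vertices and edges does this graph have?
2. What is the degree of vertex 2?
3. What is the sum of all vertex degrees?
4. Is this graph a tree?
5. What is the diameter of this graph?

Count: 8 vertices, 13 edges.
Vertex 2 has neighbors [5, 7], degree = 2.
Handshaking lemma: 2 * 13 = 26.
A tree on 8 vertices has 7 edges. This graph has 13 edges (6 extra). Not a tree.
Diameter (longest shortest path) = 3.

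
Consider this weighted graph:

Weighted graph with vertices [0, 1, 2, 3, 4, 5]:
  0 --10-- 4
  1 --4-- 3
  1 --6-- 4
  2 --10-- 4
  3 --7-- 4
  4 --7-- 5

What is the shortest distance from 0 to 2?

Using Dijkstra's algorithm from vertex 0:
Shortest path: 0 -> 4 -> 2
Total weight: 10 + 10 = 20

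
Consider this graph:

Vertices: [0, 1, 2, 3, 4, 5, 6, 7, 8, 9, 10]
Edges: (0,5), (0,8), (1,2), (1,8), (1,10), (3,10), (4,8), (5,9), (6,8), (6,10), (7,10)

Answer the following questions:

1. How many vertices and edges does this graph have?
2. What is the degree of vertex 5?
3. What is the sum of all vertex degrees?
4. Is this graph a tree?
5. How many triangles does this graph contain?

Count: 11 vertices, 11 edges.
Vertex 5 has neighbors [0, 9], degree = 2.
Handshaking lemma: 2 * 11 = 22.
A tree on 11 vertices has 10 edges. This graph has 11 edges (1 extra). Not a tree.
Number of triangles = 0.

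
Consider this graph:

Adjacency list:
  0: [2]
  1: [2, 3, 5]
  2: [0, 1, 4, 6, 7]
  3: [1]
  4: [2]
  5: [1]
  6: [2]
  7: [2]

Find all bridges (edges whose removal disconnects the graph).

A bridge is an edge whose removal increases the number of connected components.
Bridges found: (0,2), (1,2), (1,3), (1,5), (2,4), (2,6), (2,7)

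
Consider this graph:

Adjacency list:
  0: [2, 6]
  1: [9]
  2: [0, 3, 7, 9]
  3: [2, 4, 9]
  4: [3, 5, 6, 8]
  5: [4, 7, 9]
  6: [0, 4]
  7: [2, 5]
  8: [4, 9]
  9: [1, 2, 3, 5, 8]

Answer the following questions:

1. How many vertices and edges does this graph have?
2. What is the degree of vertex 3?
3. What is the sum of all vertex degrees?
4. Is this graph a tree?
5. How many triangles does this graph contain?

Count: 10 vertices, 14 edges.
Vertex 3 has neighbors [2, 4, 9], degree = 3.
Handshaking lemma: 2 * 14 = 28.
A tree on 10 vertices has 9 edges. This graph has 14 edges (5 extra). Not a tree.
Number of triangles = 1.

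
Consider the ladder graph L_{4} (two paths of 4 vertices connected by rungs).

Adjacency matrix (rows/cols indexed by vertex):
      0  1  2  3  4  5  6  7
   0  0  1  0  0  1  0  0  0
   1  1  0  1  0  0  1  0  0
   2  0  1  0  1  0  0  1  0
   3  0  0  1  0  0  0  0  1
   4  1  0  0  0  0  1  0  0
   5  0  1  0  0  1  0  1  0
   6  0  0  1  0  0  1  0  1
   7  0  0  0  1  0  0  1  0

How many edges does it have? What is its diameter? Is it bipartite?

Ladder graph L_{4}: 4 rungs + 2 * (4-1) path edges = 4 + 6 = 10 edges.
Diameter = 4.
Ladder graphs are bipartite (alternating coloring along each path).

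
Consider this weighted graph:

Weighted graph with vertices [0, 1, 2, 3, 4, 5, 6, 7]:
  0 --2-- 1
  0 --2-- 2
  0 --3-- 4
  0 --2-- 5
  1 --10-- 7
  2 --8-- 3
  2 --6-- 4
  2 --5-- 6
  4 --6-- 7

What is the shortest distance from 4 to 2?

Using Dijkstra's algorithm from vertex 4:
Shortest path: 4 -> 0 -> 2
Total weight: 3 + 2 = 5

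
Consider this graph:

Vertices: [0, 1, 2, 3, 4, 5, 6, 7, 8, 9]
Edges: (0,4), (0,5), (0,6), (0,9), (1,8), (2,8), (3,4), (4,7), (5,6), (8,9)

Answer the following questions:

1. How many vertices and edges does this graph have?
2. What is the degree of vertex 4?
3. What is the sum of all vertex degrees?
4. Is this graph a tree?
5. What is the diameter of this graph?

Count: 10 vertices, 10 edges.
Vertex 4 has neighbors [0, 3, 7], degree = 3.
Handshaking lemma: 2 * 10 = 20.
A tree on 10 vertices has 9 edges. This graph has 10 edges (1 extra). Not a tree.
Diameter (longest shortest path) = 5.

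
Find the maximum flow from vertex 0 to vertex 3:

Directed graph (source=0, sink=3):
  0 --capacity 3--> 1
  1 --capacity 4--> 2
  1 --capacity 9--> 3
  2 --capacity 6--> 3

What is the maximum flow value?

Computing max flow:
  Flow on (0->1): 3/3
  Flow on (1->3): 3/9
Maximum flow = 3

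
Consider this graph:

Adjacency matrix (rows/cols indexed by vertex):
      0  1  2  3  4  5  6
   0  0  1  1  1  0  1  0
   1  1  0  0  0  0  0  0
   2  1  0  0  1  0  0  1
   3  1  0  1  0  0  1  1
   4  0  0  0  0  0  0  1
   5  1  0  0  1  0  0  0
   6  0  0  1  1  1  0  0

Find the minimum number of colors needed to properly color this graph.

The graph has a maximum clique of size 3 (lower bound on chromatic number).
A valid 3-coloring: {0: 0, 1: 1, 2: 2, 3: 1, 4: 1, 5: 2, 6: 0}.
Chromatic number = 3.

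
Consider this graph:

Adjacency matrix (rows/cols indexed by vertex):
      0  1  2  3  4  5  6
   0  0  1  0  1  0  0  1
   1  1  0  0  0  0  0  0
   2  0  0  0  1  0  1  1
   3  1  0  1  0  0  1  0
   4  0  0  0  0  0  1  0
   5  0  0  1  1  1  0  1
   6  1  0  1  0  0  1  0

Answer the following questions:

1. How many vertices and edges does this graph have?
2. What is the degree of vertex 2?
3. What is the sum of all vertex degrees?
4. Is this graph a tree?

Count: 7 vertices, 9 edges.
Vertex 2 has neighbors [3, 5, 6], degree = 3.
Handshaking lemma: 2 * 9 = 18.
A tree on 7 vertices has 6 edges. This graph has 9 edges (3 extra). Not a tree.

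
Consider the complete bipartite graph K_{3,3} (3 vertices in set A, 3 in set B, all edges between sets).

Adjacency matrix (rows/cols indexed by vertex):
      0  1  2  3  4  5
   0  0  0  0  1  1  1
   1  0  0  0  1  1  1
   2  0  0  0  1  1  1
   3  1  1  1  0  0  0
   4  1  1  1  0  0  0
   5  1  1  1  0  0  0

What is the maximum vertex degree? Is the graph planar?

Set-A vertices have degree 3; set-B vertices have degree 3. Maximum degree = max(3,3) = 3.
K_{3,3} contains K_{3,3} as a subgraph (since both sides have >= 3 vertices); by Kuratowski's theorem it is not planar.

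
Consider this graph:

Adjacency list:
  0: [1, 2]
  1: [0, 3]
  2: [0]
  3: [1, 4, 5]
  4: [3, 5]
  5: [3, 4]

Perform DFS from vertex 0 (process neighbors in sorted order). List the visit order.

DFS from vertex 0 (neighbors processed in ascending order):
Visit order: 0, 1, 3, 4, 5, 2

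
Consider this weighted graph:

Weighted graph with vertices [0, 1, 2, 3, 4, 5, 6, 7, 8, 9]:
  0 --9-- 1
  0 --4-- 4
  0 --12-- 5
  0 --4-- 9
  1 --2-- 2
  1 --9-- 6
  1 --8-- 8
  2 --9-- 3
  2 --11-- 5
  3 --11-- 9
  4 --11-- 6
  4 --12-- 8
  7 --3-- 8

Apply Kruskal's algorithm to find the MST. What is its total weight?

Applying Kruskal's algorithm (sort edges by weight, add if no cycle):
  Add (1,2) w=2
  Add (7,8) w=3
  Add (0,9) w=4
  Add (0,4) w=4
  Add (1,8) w=8
  Add (0,1) w=9
  Add (1,6) w=9
  Add (2,3) w=9
  Add (2,5) w=11
  Skip (3,9) w=11 (creates cycle)
  Skip (4,6) w=11 (creates cycle)
  Skip (0,5) w=12 (creates cycle)
  Skip (4,8) w=12 (creates cycle)
MST weight = 59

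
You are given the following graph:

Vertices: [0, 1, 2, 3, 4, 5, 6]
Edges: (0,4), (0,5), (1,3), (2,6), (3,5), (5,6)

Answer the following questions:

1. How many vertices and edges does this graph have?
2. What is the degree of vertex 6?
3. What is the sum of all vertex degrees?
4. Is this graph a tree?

Count: 7 vertices, 6 edges.
Vertex 6 has neighbors [2, 5], degree = 2.
Handshaking lemma: 2 * 6 = 12.
A graph is a tree iff it is connected and has exactly n-1 edges. This graph is connected (all 7 vertices in one component) and has 7-1 = 6 edges. It is a tree.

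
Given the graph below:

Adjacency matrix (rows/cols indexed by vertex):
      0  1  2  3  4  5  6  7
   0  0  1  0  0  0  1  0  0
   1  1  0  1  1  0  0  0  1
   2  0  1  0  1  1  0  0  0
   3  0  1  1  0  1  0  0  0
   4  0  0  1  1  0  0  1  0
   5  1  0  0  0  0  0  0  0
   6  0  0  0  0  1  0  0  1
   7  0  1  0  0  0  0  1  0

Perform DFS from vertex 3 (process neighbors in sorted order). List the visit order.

DFS from vertex 3 (neighbors processed in ascending order):
Visit order: 3, 1, 0, 5, 2, 4, 6, 7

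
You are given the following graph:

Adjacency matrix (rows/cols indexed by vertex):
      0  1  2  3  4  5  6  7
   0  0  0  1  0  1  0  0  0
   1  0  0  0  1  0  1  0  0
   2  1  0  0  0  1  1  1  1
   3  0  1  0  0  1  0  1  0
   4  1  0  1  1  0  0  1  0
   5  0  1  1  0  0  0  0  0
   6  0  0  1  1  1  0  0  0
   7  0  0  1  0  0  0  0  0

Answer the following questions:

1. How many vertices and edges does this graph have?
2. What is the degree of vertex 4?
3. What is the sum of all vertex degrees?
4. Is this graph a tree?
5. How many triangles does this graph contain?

Count: 8 vertices, 11 edges.
Vertex 4 has neighbors [0, 2, 3, 6], degree = 4.
Handshaking lemma: 2 * 11 = 22.
A tree on 8 vertices has 7 edges. This graph has 11 edges (4 extra). Not a tree.
Number of triangles = 3.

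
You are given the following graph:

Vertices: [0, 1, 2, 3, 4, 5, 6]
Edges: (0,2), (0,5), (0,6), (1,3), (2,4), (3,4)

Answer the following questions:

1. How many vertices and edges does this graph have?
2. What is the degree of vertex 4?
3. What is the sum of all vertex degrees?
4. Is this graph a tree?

Count: 7 vertices, 6 edges.
Vertex 4 has neighbors [2, 3], degree = 2.
Handshaking lemma: 2 * 6 = 12.
A graph is a tree iff it is connected and has exactly n-1 edges. This graph is connected (all 7 vertices in one component) and has 7-1 = 6 edges. It is a tree.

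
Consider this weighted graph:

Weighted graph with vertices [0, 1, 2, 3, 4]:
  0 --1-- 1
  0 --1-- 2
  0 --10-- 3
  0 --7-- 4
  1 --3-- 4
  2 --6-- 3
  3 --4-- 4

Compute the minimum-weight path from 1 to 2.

Using Dijkstra's algorithm from vertex 1:
Shortest path: 1 -> 0 -> 2
Total weight: 1 + 1 = 2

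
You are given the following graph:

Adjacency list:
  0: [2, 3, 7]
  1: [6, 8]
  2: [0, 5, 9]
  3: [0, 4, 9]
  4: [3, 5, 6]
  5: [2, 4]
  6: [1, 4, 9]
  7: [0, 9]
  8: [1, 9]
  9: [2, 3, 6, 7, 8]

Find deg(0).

Vertex 0 has neighbors [2, 3, 7], so deg(0) = 3.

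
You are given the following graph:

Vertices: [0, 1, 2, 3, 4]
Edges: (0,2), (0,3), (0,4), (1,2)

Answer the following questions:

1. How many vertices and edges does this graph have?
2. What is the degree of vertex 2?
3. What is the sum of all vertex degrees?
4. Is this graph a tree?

Count: 5 vertices, 4 edges.
Vertex 2 has neighbors [0, 1], degree = 2.
Handshaking lemma: 2 * 4 = 8.
A graph is a tree iff it is connected and has exactly n-1 edges. This graph is connected (all 5 vertices in one component) and has 5-1 = 4 edges. It is a tree.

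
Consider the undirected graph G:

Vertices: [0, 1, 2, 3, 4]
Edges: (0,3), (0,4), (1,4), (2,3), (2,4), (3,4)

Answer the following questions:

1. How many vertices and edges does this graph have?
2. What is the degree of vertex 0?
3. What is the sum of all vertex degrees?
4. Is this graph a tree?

Count: 5 vertices, 6 edges.
Vertex 0 has neighbors [3, 4], degree = 2.
Handshaking lemma: 2 * 6 = 12.
A tree on 5 vertices has 4 edges. This graph has 6 edges (2 extra). Not a tree.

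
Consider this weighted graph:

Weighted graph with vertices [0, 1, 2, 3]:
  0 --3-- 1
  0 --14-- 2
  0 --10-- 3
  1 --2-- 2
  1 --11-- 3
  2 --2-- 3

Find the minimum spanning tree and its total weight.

Applying Kruskal's algorithm (sort edges by weight, add if no cycle):
  Add (1,2) w=2
  Add (2,3) w=2
  Add (0,1) w=3
  Skip (0,3) w=10 (creates cycle)
  Skip (1,3) w=11 (creates cycle)
  Skip (0,2) w=14 (creates cycle)
MST weight = 7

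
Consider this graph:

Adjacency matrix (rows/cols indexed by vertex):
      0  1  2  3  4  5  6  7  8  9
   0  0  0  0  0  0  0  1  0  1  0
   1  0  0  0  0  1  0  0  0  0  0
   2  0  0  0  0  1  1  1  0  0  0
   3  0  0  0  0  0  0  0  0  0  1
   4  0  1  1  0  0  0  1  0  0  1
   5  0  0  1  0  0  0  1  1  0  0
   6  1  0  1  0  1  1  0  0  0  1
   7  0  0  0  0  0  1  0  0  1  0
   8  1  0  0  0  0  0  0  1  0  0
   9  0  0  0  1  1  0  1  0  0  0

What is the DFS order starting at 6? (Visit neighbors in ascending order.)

DFS from vertex 6 (neighbors processed in ascending order):
Visit order: 6, 0, 8, 7, 5, 2, 4, 1, 9, 3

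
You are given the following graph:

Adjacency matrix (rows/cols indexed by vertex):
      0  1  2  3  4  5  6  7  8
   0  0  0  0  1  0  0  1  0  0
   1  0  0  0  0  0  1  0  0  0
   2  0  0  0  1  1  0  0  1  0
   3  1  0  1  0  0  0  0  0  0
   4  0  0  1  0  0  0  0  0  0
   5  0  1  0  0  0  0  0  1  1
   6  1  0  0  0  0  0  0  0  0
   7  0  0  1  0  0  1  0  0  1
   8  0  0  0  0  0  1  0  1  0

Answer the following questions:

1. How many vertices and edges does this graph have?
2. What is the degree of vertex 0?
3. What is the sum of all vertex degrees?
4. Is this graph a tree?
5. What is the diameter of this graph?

Count: 9 vertices, 9 edges.
Vertex 0 has neighbors [3, 6], degree = 2.
Handshaking lemma: 2 * 9 = 18.
A tree on 9 vertices has 8 edges. This graph has 9 edges (1 extra). Not a tree.
Diameter (longest shortest path) = 6.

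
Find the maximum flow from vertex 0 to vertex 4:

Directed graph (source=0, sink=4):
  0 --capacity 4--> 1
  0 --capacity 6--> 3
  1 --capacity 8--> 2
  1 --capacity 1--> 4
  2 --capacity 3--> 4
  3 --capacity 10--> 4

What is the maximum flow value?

Computing max flow:
  Flow on (0->1): 4/4
  Flow on (0->3): 6/6
  Flow on (1->2): 3/8
  Flow on (1->4): 1/1
  Flow on (2->4): 3/3
  Flow on (3->4): 6/10
Maximum flow = 10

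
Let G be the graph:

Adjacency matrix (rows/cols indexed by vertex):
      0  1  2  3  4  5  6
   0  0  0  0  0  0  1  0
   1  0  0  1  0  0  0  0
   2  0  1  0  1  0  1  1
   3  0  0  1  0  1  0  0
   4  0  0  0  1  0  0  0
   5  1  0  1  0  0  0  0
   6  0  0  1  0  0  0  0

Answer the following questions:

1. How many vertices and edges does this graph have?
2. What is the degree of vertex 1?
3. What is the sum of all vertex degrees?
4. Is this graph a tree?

Count: 7 vertices, 6 edges.
Vertex 1 has neighbors [2], degree = 1.
Handshaking lemma: 2 * 6 = 12.
A graph is a tree iff it is connected and has exactly n-1 edges. This graph is connected (all 7 vertices in one component) and has 7-1 = 6 edges. It is a tree.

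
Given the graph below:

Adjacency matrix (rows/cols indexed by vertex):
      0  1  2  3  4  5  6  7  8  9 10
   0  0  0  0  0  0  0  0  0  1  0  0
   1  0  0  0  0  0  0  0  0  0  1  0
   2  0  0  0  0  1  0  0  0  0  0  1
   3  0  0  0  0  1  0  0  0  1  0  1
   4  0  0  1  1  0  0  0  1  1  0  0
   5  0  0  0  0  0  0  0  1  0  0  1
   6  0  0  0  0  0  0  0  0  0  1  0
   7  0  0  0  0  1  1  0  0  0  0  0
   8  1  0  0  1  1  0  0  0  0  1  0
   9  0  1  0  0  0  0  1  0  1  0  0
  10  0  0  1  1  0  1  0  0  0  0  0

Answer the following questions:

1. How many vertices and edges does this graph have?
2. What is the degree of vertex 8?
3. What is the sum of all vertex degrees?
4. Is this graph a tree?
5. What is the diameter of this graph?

Count: 11 vertices, 13 edges.
Vertex 8 has neighbors [0, 3, 4, 9], degree = 4.
Handshaking lemma: 2 * 13 = 26.
A tree on 11 vertices has 10 edges. This graph has 13 edges (3 extra). Not a tree.
Diameter (longest shortest path) = 5.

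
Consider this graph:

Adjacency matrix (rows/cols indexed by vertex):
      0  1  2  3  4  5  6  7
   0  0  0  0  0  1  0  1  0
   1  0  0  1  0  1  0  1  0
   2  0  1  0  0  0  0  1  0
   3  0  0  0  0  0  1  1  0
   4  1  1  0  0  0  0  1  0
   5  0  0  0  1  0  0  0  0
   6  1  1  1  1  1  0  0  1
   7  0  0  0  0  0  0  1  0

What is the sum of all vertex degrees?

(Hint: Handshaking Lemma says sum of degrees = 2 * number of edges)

Count edges: 10 edges.
By Handshaking Lemma: sum of degrees = 2 * 10 = 20.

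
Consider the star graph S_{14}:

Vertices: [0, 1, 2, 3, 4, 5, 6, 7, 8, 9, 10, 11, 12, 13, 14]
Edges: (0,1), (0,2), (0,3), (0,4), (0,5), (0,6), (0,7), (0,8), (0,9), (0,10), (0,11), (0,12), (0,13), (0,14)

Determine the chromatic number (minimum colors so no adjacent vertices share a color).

S_{14} has one hub adjacent to 14 leaves; leaves are pairwise non-adjacent.
Color the hub 0 and every leaf 1.
Chromatic number = 2.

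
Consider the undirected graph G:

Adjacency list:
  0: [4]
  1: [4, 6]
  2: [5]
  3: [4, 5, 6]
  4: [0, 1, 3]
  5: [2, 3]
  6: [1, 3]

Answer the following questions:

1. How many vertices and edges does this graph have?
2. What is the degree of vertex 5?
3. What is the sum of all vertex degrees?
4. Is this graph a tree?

Count: 7 vertices, 7 edges.
Vertex 5 has neighbors [2, 3], degree = 2.
Handshaking lemma: 2 * 7 = 14.
A tree on 7 vertices has 6 edges. This graph has 7 edges (1 extra). Not a tree.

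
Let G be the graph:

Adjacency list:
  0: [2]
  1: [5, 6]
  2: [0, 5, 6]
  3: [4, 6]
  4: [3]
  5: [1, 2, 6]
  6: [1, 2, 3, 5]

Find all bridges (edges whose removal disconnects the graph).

A bridge is an edge whose removal increases the number of connected components.
Bridges found: (0,2), (3,4), (3,6)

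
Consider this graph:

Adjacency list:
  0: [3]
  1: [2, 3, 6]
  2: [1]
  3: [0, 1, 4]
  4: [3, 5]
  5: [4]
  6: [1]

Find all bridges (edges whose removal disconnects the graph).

A bridge is an edge whose removal increases the number of connected components.
Bridges found: (0,3), (1,2), (1,3), (1,6), (3,4), (4,5)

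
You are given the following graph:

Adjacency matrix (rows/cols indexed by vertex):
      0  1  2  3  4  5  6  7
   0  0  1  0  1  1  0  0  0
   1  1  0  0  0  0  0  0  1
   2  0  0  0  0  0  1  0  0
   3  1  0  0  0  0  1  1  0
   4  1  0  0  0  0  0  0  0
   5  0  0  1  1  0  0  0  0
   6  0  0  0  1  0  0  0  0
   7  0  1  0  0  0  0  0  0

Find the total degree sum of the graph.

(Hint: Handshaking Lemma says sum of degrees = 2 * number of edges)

Count edges: 7 edges.
By Handshaking Lemma: sum of degrees = 2 * 7 = 14.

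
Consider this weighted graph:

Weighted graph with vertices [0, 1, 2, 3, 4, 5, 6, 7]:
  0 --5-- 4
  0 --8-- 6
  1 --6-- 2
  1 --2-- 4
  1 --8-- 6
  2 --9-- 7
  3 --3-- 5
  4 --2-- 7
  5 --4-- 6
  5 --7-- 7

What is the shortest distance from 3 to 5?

Using Dijkstra's algorithm from vertex 3:
Shortest path: 3 -> 5
Total weight: 3 = 3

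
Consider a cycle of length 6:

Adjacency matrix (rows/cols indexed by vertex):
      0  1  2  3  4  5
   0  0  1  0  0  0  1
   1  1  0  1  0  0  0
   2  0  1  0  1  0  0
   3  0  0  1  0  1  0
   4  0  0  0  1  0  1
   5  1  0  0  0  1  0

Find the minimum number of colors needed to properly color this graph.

This is an even cycle (C_6). Even cycles are bipartite.
Chromatic number = 2.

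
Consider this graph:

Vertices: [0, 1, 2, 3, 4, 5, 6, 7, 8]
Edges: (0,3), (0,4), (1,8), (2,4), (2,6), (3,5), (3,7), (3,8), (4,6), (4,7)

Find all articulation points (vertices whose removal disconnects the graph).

An articulation point is a vertex whose removal disconnects the graph.
Articulation points: [3, 4, 8]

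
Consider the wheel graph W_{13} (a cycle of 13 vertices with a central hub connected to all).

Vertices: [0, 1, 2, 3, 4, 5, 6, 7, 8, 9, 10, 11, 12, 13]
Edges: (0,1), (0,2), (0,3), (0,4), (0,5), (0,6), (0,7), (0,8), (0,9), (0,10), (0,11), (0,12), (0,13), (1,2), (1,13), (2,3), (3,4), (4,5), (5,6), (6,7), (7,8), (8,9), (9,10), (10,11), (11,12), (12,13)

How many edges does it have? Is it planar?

Wheel graph W_{13}: 13 cycle edges + 13 spoke edges = 26 edges.
Total vertices: 14.
The graph is planar.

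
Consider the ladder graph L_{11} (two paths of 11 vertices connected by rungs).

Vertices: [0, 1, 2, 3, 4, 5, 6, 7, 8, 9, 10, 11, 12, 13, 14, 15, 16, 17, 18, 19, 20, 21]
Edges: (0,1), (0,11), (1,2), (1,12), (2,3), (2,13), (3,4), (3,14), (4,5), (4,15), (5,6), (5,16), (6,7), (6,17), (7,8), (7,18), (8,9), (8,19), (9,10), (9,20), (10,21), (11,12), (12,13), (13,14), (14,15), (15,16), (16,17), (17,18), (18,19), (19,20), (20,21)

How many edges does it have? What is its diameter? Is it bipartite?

Ladder graph L_{11}: 11 rungs + 2 * (11-1) path edges = 11 + 20 = 31 edges.
Diameter = 11.
Ladder graphs are bipartite (alternating coloring along each path).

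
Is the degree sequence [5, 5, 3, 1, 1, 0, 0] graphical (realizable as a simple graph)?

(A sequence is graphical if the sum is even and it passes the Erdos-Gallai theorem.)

Sum of degrees = 15. Sum is odd, so the sequence is NOT graphical.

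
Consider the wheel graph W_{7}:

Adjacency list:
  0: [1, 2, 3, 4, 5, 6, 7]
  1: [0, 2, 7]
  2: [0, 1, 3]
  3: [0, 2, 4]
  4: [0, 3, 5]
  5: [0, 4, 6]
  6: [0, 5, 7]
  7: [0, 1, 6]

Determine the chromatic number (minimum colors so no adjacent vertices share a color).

W_{7} = C_{7} plus a hub adjacent to every cycle vertex.
The outer cycle needs 3 colors (odd cycle); the hub is adjacent to all of them so needs a fresh color.
Chromatic number = 3 + 1 = 4.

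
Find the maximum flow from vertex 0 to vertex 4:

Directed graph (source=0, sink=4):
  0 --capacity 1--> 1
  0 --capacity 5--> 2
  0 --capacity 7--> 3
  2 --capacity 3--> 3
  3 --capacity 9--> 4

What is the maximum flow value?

Computing max flow:
  Flow on (0->2): 3/5
  Flow on (0->3): 6/7
  Flow on (2->3): 3/3
  Flow on (3->4): 9/9
Maximum flow = 9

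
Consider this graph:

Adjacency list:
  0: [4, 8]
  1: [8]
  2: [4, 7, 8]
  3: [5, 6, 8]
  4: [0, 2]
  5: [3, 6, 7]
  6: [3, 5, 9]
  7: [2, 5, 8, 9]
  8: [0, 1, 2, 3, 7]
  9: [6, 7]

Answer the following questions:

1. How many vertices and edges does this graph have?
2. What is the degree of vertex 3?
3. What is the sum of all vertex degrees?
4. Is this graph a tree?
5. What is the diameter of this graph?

Count: 10 vertices, 14 edges.
Vertex 3 has neighbors [5, 6, 8], degree = 3.
Handshaking lemma: 2 * 14 = 28.
A tree on 10 vertices has 9 edges. This graph has 14 edges (5 extra). Not a tree.
Diameter (longest shortest path) = 4.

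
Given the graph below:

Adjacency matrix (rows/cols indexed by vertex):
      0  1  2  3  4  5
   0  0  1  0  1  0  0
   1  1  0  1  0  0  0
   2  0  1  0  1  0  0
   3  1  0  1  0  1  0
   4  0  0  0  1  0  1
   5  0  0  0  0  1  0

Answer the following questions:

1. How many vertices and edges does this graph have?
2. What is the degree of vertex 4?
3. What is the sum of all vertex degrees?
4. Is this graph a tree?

Count: 6 vertices, 6 edges.
Vertex 4 has neighbors [3, 5], degree = 2.
Handshaking lemma: 2 * 6 = 12.
A tree on 6 vertices has 5 edges. This graph has 6 edges (1 extra). Not a tree.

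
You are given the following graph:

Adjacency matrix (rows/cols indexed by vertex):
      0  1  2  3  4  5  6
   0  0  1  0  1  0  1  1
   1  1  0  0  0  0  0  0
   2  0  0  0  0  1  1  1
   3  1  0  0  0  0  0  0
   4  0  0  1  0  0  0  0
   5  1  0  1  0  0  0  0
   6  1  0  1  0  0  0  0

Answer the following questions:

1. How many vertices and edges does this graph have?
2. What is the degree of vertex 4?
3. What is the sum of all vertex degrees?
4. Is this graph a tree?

Count: 7 vertices, 7 edges.
Vertex 4 has neighbors [2], degree = 1.
Handshaking lemma: 2 * 7 = 14.
A tree on 7 vertices has 6 edges. This graph has 7 edges (1 extra). Not a tree.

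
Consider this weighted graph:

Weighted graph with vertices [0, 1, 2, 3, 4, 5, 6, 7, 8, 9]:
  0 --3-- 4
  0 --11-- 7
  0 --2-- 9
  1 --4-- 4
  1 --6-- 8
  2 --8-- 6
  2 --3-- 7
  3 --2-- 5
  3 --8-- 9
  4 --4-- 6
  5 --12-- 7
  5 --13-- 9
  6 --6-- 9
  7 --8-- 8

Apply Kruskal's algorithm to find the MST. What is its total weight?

Applying Kruskal's algorithm (sort edges by weight, add if no cycle):
  Add (0,9) w=2
  Add (3,5) w=2
  Add (0,4) w=3
  Add (2,7) w=3
  Add (1,4) w=4
  Add (4,6) w=4
  Add (1,8) w=6
  Skip (6,9) w=6 (creates cycle)
  Add (2,6) w=8
  Add (3,9) w=8
  Skip (7,8) w=8 (creates cycle)
  Skip (0,7) w=11 (creates cycle)
  Skip (5,7) w=12 (creates cycle)
  Skip (5,9) w=13 (creates cycle)
MST weight = 40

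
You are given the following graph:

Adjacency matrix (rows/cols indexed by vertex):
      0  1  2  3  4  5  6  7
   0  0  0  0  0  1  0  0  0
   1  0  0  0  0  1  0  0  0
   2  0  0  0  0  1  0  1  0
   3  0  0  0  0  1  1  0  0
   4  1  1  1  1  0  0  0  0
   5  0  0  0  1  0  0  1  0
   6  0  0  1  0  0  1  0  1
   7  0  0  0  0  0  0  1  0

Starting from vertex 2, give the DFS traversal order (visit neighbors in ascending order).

DFS from vertex 2 (neighbors processed in ascending order):
Visit order: 2, 4, 0, 1, 3, 5, 6, 7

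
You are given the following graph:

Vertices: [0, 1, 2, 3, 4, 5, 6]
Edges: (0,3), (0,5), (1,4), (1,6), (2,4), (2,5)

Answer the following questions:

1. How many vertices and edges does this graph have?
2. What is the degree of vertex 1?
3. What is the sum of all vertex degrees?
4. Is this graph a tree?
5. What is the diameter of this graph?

Count: 7 vertices, 6 edges.
Vertex 1 has neighbors [4, 6], degree = 2.
Handshaking lemma: 2 * 6 = 12.
A graph is a tree iff it is connected and has exactly n-1 edges. This graph is connected (all 7 vertices in one component) and has 7-1 = 6 edges. It is a tree.
Diameter (longest shortest path) = 6.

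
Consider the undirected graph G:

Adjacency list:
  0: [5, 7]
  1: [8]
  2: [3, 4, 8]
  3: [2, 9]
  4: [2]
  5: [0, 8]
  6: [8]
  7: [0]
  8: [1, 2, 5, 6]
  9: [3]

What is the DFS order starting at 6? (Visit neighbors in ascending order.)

DFS from vertex 6 (neighbors processed in ascending order):
Visit order: 6, 8, 1, 2, 3, 9, 4, 5, 0, 7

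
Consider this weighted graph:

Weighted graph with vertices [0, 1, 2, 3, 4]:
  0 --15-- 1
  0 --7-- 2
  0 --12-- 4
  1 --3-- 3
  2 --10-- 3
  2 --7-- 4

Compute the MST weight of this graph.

Applying Kruskal's algorithm (sort edges by weight, add if no cycle):
  Add (1,3) w=3
  Add (0,2) w=7
  Add (2,4) w=7
  Add (2,3) w=10
  Skip (0,4) w=12 (creates cycle)
  Skip (0,1) w=15 (creates cycle)
MST weight = 27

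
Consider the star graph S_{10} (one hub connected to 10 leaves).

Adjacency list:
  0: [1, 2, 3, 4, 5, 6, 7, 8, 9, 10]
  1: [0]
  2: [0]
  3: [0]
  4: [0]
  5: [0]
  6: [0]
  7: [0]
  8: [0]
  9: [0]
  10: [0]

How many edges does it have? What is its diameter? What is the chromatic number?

Star graph S_{10}: the hub connects to all 10 leaves.
Edges = 10.
Diameter = 2 (any leaf to hub is 1, leaf to leaf through hub is 2).
Star graphs are bipartite (hub vs leaves), so chromatic number = 2.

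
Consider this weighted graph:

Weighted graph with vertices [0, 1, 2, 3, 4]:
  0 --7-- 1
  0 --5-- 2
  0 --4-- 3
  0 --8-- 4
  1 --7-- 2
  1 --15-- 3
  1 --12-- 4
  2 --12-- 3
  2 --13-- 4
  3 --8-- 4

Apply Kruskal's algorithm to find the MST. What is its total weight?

Applying Kruskal's algorithm (sort edges by weight, add if no cycle):
  Add (0,3) w=4
  Add (0,2) w=5
  Add (0,1) w=7
  Skip (1,2) w=7 (creates cycle)
  Add (0,4) w=8
  Skip (3,4) w=8 (creates cycle)
  Skip (1,4) w=12 (creates cycle)
  Skip (2,3) w=12 (creates cycle)
  Skip (2,4) w=13 (creates cycle)
  Skip (1,3) w=15 (creates cycle)
MST weight = 24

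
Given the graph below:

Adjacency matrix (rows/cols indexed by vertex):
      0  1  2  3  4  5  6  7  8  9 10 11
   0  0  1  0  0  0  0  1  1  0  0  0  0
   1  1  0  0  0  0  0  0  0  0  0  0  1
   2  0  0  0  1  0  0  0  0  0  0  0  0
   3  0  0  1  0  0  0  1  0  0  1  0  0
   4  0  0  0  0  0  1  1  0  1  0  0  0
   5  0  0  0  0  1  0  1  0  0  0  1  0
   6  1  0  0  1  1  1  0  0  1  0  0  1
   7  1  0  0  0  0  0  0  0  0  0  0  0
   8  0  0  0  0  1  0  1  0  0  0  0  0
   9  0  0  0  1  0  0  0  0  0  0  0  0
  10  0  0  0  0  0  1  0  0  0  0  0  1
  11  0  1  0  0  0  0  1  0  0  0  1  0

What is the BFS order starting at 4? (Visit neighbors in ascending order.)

BFS from vertex 4 (neighbors processed in ascending order):
Visit order: 4, 5, 6, 8, 10, 0, 3, 11, 1, 7, 2, 9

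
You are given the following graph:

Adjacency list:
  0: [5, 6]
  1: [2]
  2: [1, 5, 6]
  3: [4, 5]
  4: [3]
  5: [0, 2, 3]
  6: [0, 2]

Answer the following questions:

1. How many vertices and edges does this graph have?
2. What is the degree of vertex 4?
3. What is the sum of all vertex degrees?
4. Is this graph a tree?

Count: 7 vertices, 7 edges.
Vertex 4 has neighbors [3], degree = 1.
Handshaking lemma: 2 * 7 = 14.
A tree on 7 vertices has 6 edges. This graph has 7 edges (1 extra). Not a tree.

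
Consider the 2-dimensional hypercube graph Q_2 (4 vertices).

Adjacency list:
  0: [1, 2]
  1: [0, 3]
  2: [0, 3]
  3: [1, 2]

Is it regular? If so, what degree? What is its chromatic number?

In Q_2, every vertex has exactly 2 neighbors (flip one of 2 bits), so it is 2-regular.
Q_2 is bipartite (partition by bit-parity), so chromatic number = 2.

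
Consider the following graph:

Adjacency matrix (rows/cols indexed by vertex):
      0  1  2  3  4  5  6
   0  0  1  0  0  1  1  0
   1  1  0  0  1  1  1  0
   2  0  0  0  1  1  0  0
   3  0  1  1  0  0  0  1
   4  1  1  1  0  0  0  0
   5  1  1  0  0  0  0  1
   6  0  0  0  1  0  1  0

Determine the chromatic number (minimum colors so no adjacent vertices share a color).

The graph has a maximum clique of size 3 (lower bound on chromatic number).
A valid 3-coloring: {0: 1, 1: 0, 2: 0, 3: 1, 4: 2, 5: 2, 6: 0}.
Chromatic number = 3.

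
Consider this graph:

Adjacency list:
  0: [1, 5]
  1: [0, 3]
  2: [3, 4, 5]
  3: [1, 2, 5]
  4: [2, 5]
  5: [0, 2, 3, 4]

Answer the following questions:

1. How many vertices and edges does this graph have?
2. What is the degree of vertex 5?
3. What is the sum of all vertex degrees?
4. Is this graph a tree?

Count: 6 vertices, 8 edges.
Vertex 5 has neighbors [0, 2, 3, 4], degree = 4.
Handshaking lemma: 2 * 8 = 16.
A tree on 6 vertices has 5 edges. This graph has 8 edges (3 extra). Not a tree.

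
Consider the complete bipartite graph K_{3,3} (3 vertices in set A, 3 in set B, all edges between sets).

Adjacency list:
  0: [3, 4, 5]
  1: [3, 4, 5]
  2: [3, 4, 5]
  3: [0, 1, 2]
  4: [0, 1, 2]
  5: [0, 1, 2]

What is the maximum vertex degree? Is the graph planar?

Set-A vertices have degree 3; set-B vertices have degree 3. Maximum degree = max(3,3) = 3.
K_{3,3} contains K_{3,3} as a subgraph (since both sides have >= 3 vertices); by Kuratowski's theorem it is not planar.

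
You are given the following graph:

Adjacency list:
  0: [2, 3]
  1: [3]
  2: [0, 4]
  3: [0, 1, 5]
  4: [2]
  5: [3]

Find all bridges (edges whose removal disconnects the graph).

A bridge is an edge whose removal increases the number of connected components.
Bridges found: (0,2), (0,3), (1,3), (2,4), (3,5)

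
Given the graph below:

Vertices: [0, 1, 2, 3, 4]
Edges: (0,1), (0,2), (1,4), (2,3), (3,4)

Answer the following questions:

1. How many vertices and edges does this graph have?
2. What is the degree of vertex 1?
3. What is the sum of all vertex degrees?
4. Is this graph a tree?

Count: 5 vertices, 5 edges.
Vertex 1 has neighbors [0, 4], degree = 2.
Handshaking lemma: 2 * 5 = 10.
A tree on 5 vertices has 4 edges. This graph has 5 edges (1 extra). Not a tree.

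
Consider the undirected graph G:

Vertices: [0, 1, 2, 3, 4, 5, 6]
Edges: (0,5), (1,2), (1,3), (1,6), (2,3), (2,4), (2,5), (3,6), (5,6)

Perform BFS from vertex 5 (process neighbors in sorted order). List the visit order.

BFS from vertex 5 (neighbors processed in ascending order):
Visit order: 5, 0, 2, 6, 1, 3, 4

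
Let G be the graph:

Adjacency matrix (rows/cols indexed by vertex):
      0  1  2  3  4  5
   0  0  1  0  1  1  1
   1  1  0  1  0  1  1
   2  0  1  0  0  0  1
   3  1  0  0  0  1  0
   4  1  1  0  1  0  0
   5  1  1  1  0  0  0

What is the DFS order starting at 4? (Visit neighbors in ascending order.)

DFS from vertex 4 (neighbors processed in ascending order):
Visit order: 4, 0, 1, 2, 5, 3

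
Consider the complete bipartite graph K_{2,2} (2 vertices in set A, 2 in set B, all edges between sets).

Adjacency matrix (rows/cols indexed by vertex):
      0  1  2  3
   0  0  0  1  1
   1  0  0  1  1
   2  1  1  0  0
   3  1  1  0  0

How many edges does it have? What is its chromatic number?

K_{2,2} has 2 * 2 = 4 edges.
Bipartite graphs have chromatic number 2 (color each partition differently).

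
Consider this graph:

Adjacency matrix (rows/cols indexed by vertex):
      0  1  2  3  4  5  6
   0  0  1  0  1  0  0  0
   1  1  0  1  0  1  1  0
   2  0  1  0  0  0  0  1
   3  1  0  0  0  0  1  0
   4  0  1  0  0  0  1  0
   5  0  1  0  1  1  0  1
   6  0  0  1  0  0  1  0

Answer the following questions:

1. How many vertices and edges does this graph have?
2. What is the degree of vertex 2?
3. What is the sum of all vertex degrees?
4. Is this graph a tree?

Count: 7 vertices, 9 edges.
Vertex 2 has neighbors [1, 6], degree = 2.
Handshaking lemma: 2 * 9 = 18.
A tree on 7 vertices has 6 edges. This graph has 9 edges (3 extra). Not a tree.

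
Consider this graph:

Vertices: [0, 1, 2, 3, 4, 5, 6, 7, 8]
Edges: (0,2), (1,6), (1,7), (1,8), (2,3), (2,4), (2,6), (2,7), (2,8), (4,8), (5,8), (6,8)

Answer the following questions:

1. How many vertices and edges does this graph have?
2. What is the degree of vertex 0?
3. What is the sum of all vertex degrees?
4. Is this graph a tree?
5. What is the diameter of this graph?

Count: 9 vertices, 12 edges.
Vertex 0 has neighbors [2], degree = 1.
Handshaking lemma: 2 * 12 = 24.
A tree on 9 vertices has 8 edges. This graph has 12 edges (4 extra). Not a tree.
Diameter (longest shortest path) = 3.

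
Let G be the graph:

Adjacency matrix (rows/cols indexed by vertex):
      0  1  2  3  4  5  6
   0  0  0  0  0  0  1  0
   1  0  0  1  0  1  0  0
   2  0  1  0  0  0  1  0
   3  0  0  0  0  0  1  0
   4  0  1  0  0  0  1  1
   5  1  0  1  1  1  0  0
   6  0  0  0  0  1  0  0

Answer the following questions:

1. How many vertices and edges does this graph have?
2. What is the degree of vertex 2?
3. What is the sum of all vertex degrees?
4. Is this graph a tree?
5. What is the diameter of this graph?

Count: 7 vertices, 7 edges.
Vertex 2 has neighbors [1, 5], degree = 2.
Handshaking lemma: 2 * 7 = 14.
A tree on 7 vertices has 6 edges. This graph has 7 edges (1 extra). Not a tree.
Diameter (longest shortest path) = 3.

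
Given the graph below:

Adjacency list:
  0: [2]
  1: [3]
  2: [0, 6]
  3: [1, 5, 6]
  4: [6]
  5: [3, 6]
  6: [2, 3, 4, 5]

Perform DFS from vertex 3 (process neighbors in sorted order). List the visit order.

DFS from vertex 3 (neighbors processed in ascending order):
Visit order: 3, 1, 5, 6, 2, 0, 4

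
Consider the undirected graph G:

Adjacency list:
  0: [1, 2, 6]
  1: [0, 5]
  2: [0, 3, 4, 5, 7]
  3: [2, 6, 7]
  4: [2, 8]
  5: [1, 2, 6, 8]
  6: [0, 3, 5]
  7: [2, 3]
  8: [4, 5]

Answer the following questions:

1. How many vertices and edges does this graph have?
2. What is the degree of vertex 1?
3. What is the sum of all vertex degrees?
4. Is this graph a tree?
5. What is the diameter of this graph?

Count: 9 vertices, 13 edges.
Vertex 1 has neighbors [0, 5], degree = 2.
Handshaking lemma: 2 * 13 = 26.
A tree on 9 vertices has 8 edges. This graph has 13 edges (5 extra). Not a tree.
Diameter (longest shortest path) = 3.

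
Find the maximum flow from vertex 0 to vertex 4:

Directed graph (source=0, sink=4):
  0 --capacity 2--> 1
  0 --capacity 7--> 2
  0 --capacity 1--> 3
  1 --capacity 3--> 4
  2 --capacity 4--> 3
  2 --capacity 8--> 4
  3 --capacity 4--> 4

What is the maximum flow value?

Computing max flow:
  Flow on (0->1): 2/2
  Flow on (0->2): 7/7
  Flow on (0->3): 1/1
  Flow on (1->4): 2/3
  Flow on (2->4): 7/8
  Flow on (3->4): 1/4
Maximum flow = 10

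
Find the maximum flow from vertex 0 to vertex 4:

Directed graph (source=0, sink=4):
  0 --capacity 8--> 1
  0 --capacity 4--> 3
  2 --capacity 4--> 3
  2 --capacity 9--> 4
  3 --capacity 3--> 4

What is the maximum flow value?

Computing max flow:
  Flow on (0->3): 3/4
  Flow on (3->4): 3/3
Maximum flow = 3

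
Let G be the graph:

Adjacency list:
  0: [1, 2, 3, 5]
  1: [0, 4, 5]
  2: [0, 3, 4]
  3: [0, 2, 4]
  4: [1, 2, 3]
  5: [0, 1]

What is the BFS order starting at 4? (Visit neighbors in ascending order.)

BFS from vertex 4 (neighbors processed in ascending order):
Visit order: 4, 1, 2, 3, 0, 5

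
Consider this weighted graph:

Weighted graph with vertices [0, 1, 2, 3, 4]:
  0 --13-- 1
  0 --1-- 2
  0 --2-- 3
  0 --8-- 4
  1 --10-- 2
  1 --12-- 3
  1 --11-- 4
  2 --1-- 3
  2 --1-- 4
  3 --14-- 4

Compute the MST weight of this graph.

Applying Kruskal's algorithm (sort edges by weight, add if no cycle):
  Add (0,2) w=1
  Add (2,4) w=1
  Add (2,3) w=1
  Skip (0,3) w=2 (creates cycle)
  Skip (0,4) w=8 (creates cycle)
  Add (1,2) w=10
  Skip (1,4) w=11 (creates cycle)
  Skip (1,3) w=12 (creates cycle)
  Skip (0,1) w=13 (creates cycle)
  Skip (3,4) w=14 (creates cycle)
MST weight = 13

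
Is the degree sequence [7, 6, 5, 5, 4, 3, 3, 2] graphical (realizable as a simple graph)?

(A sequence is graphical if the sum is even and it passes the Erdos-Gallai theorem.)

Sum of degrees = 35. Sum is odd, so the sequence is NOT graphical.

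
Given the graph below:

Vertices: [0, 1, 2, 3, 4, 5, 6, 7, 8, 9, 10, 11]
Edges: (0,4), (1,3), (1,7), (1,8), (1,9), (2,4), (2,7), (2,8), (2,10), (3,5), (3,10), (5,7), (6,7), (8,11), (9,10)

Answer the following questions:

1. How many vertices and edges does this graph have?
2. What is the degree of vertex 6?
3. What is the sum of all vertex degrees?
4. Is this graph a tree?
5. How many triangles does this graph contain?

Count: 12 vertices, 15 edges.
Vertex 6 has neighbors [7], degree = 1.
Handshaking lemma: 2 * 15 = 30.
A tree on 12 vertices has 11 edges. This graph has 15 edges (4 extra). Not a tree.
Number of triangles = 0.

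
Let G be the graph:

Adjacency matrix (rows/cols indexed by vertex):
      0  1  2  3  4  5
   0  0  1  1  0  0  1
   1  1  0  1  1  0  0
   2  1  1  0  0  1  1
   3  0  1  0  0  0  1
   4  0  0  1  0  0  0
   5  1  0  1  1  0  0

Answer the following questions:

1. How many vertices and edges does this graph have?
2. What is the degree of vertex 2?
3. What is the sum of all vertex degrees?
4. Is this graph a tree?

Count: 6 vertices, 8 edges.
Vertex 2 has neighbors [0, 1, 4, 5], degree = 4.
Handshaking lemma: 2 * 8 = 16.
A tree on 6 vertices has 5 edges. This graph has 8 edges (3 extra). Not a tree.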